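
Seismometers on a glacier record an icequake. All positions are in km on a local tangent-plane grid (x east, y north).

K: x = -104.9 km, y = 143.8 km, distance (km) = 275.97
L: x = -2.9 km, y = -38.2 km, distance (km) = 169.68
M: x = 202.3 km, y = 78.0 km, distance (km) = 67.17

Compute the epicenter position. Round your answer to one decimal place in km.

x ≈ 149.4 km, y ≈ 36.6 km

Circle about each station: (x + 104.9)² + (y − 143.8)² = 275.97²; (x + 2.9)² + (y + 38.2)² = 169.68²; (x − 202.3)² + (y − 78.0)² = 67.17².
Subtracting the K equation from the L and M equations removes the quadratic terms:
204.0 x − 364.0 y = 17153.34
614.4 x − 131.6 y = 86974.47
Solving the 2×2 system: x ≈ 149.4, y ≈ 36.6 km.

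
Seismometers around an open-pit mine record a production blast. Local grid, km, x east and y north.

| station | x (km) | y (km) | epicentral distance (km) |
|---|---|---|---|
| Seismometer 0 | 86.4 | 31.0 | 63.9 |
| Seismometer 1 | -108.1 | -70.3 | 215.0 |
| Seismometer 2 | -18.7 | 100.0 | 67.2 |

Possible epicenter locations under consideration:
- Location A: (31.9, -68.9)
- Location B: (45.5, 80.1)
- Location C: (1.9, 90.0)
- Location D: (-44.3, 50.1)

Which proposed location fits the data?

Location B

For each candidate, compare |candidate − station| to the reported distance:
Location A: residuals Seismometer 0 49.9, Seismometer 1 75.0, Seismometer 2 109.1 → max 109.1 km
Location B: residuals Seismometer 0 0.0, Seismometer 1 0.0, Seismometer 2 0.0 → max 0.0 km
Location C: residuals Seismometer 0 39.2, Seismometer 1 20.6, Seismometer 2 44.3 → max 44.3 km
Location D: residuals Seismometer 0 68.2, Seismometer 1 78.7, Seismometer 2 11.1 → max 78.7 km
Only Location B has all residuals ≈ 0.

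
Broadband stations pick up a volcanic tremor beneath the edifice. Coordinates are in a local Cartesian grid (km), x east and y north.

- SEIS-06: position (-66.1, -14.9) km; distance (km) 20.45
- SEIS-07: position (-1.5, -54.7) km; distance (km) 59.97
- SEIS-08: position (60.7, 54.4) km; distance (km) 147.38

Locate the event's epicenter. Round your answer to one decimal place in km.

-57.6 km east, -33.5 km north

Circle about each station: (x + 66.1)² + (y + 14.9)² = 20.45²; (x + 1.5)² + (y + 54.7)² = 59.97²; (x − 60.7)² + (y − 54.4)² = 147.38².
Subtracting pairs of circle equations eliminates x²+y² and gives linear equations (the radical axes):
129.2 x − 79.6 y = -4775.08
253.6 x + 138.6 y = -19250.03
Solving the 2×2 system: x ≈ -57.6, y ≈ -33.5 km.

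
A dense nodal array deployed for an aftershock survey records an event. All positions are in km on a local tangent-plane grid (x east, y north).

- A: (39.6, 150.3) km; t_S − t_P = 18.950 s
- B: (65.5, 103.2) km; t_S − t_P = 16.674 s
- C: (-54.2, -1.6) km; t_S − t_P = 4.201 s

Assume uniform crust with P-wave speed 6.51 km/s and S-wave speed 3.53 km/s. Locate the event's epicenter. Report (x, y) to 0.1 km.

x ≈ -37.4 km, y ≈ 26.1 km

Distance from S−P lag: d = Δt · v_P v_S / (v_P − v_S) = Δt · (6.51·3.53)/(6.51−3.53) ≈ 7.7115·Δt.
So d_A = 146.13, d_B = 128.58, d_C = 32.40 km.
Circle about each station: (x − 39.6)² + (y − 150.3)² = 146.13²; (x − 65.5)² + (y − 103.2)² = 128.58²; (x + 54.2)² + (y + 1.6)² = 32.40².
Subtracting the A equation from the B and C equations removes the quadratic terms:
51.8 x − 94.2 y = -4396.60
-187.6 x − 303.8 y = -913.83
Solving the 2×2 system: x ≈ -37.4, y ≈ 26.1 km.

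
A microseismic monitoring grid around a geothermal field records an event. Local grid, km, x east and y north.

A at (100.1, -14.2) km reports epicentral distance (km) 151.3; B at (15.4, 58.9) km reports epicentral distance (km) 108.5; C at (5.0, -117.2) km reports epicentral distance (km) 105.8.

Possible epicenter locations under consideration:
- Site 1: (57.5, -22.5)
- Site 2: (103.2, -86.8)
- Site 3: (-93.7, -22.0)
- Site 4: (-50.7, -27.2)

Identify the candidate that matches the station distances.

For each candidate, compare |candidate − station| to the reported distance:
Site 1: residuals A 107.9, B 16.9, C 2.5 → max 107.9 km
Site 2: residuals A 78.6, B 61.6, C 3.0 → max 78.6 km
Site 3: residuals A 42.7, B 27.3, C 31.3 → max 42.7 km
Site 4: residuals A 0.1, B 0.0, C 0.0 → max 0.1 km
Only Site 4 has all residuals ≈ 0.

Site 4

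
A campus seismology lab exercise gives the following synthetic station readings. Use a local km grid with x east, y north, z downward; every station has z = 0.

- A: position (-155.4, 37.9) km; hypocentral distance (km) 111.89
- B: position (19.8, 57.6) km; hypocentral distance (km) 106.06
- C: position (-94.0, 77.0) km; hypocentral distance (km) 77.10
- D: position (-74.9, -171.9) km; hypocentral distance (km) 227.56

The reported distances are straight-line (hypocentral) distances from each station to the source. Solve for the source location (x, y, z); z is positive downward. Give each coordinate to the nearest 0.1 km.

(-64.0, 46.2, 64.0)

Each station gives a sphere (x−x_i)² + (y−y_i)² + z² = d_i² (stations at z=0).
Subtracting the A sphere from B and C: z² cancels, leaving linear equations in x and y:
350.4 x + 39.4 y = -20605.12
122.8 x + 78.2 y = -4245.61
Solving: x ≈ -64.001, y ≈ 46.211 km (keep extra digits for the depth step; rounded: -64.0, 46.2).
Then from the A sphere: z² = 111.89² − (x + 155.4)² − (y − 37.9)² with x = -64.001, y = 46.211, so z ≈ 64.004 ≈ 64.0 km.
Check against D (with the unrounded solution): distance 227.57 ≈ 227.56 km. ✓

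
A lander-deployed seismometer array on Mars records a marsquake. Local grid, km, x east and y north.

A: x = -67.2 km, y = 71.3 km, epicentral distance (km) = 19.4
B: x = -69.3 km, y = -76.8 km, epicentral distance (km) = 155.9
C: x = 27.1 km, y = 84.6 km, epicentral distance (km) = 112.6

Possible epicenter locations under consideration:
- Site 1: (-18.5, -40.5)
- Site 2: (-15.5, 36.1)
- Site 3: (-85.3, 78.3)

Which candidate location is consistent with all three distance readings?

For each candidate, compare |candidate − station| to the reported distance:
Site 1: residuals A 102.5, B 93.5, C 20.6 → max 102.5 km
Site 2: residuals A 43.1, B 30.8, C 48.0 → max 48.0 km
Site 3: residuals A 0.0, B 0.0, C 0.0 → max 0.0 km
Only Site 3 has all residuals ≈ 0.

Site 3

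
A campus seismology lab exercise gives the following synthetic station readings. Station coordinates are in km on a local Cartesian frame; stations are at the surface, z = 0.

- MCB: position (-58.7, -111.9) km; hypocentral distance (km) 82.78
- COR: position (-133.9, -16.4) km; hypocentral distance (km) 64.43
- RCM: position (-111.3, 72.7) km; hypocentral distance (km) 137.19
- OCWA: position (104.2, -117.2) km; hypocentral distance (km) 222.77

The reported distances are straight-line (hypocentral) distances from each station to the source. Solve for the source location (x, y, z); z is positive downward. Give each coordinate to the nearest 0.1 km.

Each station gives a sphere (x−x_i)² + (y−y_i)² + z² = d_i² (stations at z=0).
Subtracting the MCB sphere from COR and RCM: z² cancels, leaving linear equations in x and y:
-150.4 x + 191.0 y = 4932.17
-105.2 x + 369.2 y = -10262.89
Solving: x ≈ -106.709, y ≈ -58.203 km (keep extra digits for the depth step; rounded: -106.7, -58.2).
Then from the MCB sphere: z² = 82.78² − (x + 58.7)² − (y + 111.9)² with x = -106.709, y = -58.203, so z ≈ 40.796 ≈ 40.8 km.

(-106.7, -58.2, 40.8)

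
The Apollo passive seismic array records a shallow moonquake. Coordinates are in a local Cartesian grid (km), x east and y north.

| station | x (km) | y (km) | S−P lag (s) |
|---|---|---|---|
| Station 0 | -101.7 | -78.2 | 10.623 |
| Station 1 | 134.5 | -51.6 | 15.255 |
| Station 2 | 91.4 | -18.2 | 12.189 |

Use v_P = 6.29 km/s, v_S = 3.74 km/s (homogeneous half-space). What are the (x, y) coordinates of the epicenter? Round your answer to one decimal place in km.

x ≈ -3.7 km, y ≈ -78.2 km

Distance from S−P lag: d = Δt · v_P v_S / (v_P − v_S) = Δt · (6.29·3.74)/(6.29−3.74) ≈ 9.2253·Δt.
So d_Station 0 = 98.00, d_Station 1 = 140.73, d_Station 2 = 112.45 km.
Circle about each station: (x + 101.7)² + (y + 78.2)² = 98.00²; (x − 134.5)² + (y + 51.6)² = 140.73²; (x − 91.4)² + (y + 18.2)² = 112.45².
Subtracting pairs of circle equations eliminates x²+y² and gives linear equations (the radical axes):
472.4 x + 53.2 y = -5906.25
386.2 x + 120.0 y = -10813.93
Solving the 2×2 system: x ≈ -3.7, y ≈ -78.2 km.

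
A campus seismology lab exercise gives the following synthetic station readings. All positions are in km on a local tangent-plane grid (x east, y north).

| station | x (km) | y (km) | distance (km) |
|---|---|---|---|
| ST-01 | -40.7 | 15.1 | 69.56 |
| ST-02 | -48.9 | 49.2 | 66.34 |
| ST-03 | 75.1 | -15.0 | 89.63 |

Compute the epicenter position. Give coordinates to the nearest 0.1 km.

Circle about each station: (x + 40.7)² + (y − 15.1)² = 69.56²; (x + 48.9)² + (y − 49.2)² = 66.34²; (x − 75.1)² + (y + 15.0)² = 89.63².
Subtracting pairs of circle equations eliminates x²+y² and gives linear equations (the radical axes):
-16.4 x + 68.2 y = 3364.95
231.6 x − 60.2 y = 785.57
Solving the 2×2 system: x ≈ 17.3, y ≈ 53.5 km.

x ≈ 17.3 km, y ≈ 53.5 km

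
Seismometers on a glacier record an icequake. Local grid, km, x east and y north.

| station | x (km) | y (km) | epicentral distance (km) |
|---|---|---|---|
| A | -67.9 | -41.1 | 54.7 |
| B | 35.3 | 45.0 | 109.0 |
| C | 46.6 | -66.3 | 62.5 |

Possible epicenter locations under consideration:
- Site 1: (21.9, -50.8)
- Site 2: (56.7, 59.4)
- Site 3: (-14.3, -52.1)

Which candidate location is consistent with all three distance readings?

For each candidate, compare |candidate − station| to the reported distance:
Site 1: residuals A 35.6, B 12.3, C 33.3 → max 35.6 km
Site 2: residuals A 105.4, B 83.2, C 63.6 → max 105.4 km
Site 3: residuals A 0.0, B 0.0, C 0.0 → max 0.0 km
Only Site 3 has all residuals ≈ 0.

Site 3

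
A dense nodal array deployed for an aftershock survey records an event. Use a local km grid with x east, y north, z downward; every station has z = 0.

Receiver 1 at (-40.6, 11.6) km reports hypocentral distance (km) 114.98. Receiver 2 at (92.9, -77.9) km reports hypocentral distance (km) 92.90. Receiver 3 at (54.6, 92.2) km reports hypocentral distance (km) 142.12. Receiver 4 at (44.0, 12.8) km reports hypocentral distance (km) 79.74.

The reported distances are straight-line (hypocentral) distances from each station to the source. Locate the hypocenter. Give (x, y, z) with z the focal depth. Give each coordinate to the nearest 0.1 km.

(42.9, -33.8, 64.7)

Each station gives a sphere (x−x_i)² + (y−y_i)² + z² = d_i² (stations at z=0).
Subtracting the Receiver 1 sphere from Receiver 2 and Receiver 3: z² cancels, leaving linear equations in x and y:
267.0 x − 179.0 y = 17505.89
190.4 x + 161.2 y = 2721.39
Solving: x ≈ 42.907, y ≈ -33.797 km (keep extra digits for the depth step; rounded: 42.9, -33.8).
Then from the Receiver 1 sphere: z² = 114.98² − (x + 40.6)² − (y − 11.6)² with x = 42.907, y = -33.797, so z ≈ 64.700 ≈ 64.7 km.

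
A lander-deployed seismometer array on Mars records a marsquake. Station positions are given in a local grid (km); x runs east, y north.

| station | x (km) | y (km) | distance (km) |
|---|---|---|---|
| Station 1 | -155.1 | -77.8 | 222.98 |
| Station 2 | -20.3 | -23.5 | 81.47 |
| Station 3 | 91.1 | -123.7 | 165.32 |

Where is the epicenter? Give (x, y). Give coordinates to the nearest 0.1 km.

x ≈ 38.4 km, y ≈ 33.0 km

Circle about each station: (x + 155.1)² + (y + 77.8)² = 222.98²; (x + 20.3)² + (y + 23.5)² = 81.47²; (x − 91.1)² + (y + 123.7)² = 165.32².
Subtracting the Station 1 equation from the Station 2 and Station 3 equations removes the quadratic terms:
269.6 x + 108.6 y = 13938.21
492.4 x − 91.8 y = 15881.43
Solving the 2×2 system: x ≈ 38.4, y ≈ 33.0 km.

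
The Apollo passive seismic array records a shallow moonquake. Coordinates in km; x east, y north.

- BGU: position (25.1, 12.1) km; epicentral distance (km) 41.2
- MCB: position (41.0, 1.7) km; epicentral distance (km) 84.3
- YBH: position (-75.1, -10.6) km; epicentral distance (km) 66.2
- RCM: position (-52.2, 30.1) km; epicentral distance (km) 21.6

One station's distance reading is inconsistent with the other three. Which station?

Solve using three stations at a time. Using MCB, YBH, RCM (subtract circle equations pairwise → linear system) gives (x, y) ≈ (-33.6, 40.9).
Distances from that point to each station vs reported:
  BGU: calculated 65.4 vs reported 41.2 → residual 24.2 km
  MCB: calculated 84.3 vs reported 84.3 → residual 0.0 km
  YBH: calculated 66.2 vs reported 66.2 → residual 0.0 km
  RCM: calculated 21.5 vs reported 21.6 → residual 0.1 km
MCB, YBH, RCM are mutually consistent (residuals ≈ 0); BGU is off by 24.2 km.

BGU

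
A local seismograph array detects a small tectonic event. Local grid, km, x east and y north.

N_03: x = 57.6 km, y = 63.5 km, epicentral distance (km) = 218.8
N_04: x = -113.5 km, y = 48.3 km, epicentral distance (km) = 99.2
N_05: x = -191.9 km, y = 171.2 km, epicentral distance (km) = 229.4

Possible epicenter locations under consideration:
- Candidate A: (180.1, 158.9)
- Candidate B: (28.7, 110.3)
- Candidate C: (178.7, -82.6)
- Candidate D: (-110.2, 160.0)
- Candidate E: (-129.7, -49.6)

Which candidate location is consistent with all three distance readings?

For each candidate, compare |candidate − station| to the reported distance:
Candidate A: residuals N_03 63.5, N_04 214.5, N_05 142.8 → max 214.5 km
Candidate B: residuals N_03 163.8, N_04 55.9, N_05 0.5 → max 163.8 km
Candidate C: residuals N_03 29.0, N_04 221.0, N_05 219.8 → max 221.0 km
Candidate D: residuals N_03 25.2, N_04 12.5, N_05 146.9 → max 146.9 km
Candidate E: residuals N_03 0.0, N_04 0.0, N_05 0.0 → max 0.0 km
Only Candidate E has all residuals ≈ 0.

Candidate E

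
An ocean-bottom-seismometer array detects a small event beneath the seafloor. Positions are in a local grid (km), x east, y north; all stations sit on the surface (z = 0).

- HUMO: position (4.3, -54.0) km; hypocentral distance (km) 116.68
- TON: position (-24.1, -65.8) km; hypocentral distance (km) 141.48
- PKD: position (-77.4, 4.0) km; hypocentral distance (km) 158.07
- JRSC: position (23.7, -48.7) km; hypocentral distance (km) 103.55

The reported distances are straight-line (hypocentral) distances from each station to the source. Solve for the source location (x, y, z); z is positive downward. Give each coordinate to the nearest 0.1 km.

Each station gives a sphere (x−x_i)² + (y−y_i)² + z² = d_i² (stations at z=0).
Subtracting the HUMO sphere from TON and PKD: z² cancels, leaving linear equations in x and y:
-56.8 x − 23.6 y = -4426.41
-163.4 x + 116.0 y = -8299.63
Solving: x ≈ 67.911, y ≈ 24.112 km (keep extra digits for the depth step; rounded: 67.9, 24.1).
Then from the HUMO sphere: z² = 116.68² − (x − 4.3)² − (y + 54.0)² with x = 67.911, y = 24.112, so z ≈ 58.876 ≈ 58.9 km.
Check against JRSC (with the unrounded solution): distance 103.55 ≈ 103.55 km. ✓

(67.9, 24.1, 58.9)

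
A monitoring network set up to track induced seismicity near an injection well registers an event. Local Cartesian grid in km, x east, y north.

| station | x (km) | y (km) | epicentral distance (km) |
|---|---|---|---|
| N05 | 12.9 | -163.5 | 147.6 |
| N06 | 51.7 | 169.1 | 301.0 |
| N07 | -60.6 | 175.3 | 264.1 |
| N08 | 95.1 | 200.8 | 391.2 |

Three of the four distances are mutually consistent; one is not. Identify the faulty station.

N08

Solve using three stations at a time. Using N05, N06, N07 (subtract circle equations pairwise → linear system) gives (x, y) ≈ (-111.4, -83.9).
Distances from that point to each station vs reported:
  N05: calculated 147.6 vs reported 147.6 → residual 0.0 km
  N06: calculated 301.0 vs reported 301.0 → residual 0.0 km
  N07: calculated 264.1 vs reported 264.1 → residual 0.0 km
  N08: calculated 351.7 vs reported 391.2 → residual 39.5 km
N05, N06, N07 are mutually consistent (residuals ≈ 0); N08 is off by 39.5 km.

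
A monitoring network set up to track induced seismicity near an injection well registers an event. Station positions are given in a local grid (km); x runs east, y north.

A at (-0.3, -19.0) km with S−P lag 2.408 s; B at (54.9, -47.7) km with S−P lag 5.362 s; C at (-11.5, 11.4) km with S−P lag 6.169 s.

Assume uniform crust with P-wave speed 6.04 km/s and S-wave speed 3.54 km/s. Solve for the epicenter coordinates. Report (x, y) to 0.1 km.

Distance from S−P lag: d = Δt · v_P v_S / (v_P − v_S) = Δt · (6.04·3.54)/(6.04−3.54) ≈ 8.5526·Δt.
So d_A = 20.59, d_B = 45.86, d_C = 52.76 km.
Circle about each station: (x + 0.3)² + (y + 19.0)² = 20.59²; (x − 54.9)² + (y + 47.7)² = 45.86²; (x + 11.5)² + (y − 11.4)² = 52.76².
Subtracting the A equation from the B and C equations removes the quadratic terms:
110.4 x − 57.4 y = 3249.02
-22.4 x + 60.8 y = -2458.55
Solving the 2×2 system: x ≈ 10.4, y ≈ -36.6 km.

x ≈ 10.4 km, y ≈ -36.6 km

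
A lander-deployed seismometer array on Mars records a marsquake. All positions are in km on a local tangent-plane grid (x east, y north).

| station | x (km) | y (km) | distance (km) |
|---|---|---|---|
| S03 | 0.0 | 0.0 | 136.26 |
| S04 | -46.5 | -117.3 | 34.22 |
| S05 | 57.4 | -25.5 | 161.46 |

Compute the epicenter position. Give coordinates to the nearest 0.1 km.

Circle about each station: x² + y² = 136.26²; (x + 46.5)² + (y + 117.3)² = 34.22²; (x − 57.4)² + (y + 25.5)² = 161.46².
Subtracting the S03 equation from the S04 and S05 equations removes the quadratic terms:
-93.0 x − 234.6 y = 33317.32
114.8 x − 51.0 y = -3557.53
Solving the 2×2 system: x ≈ -80.0, y ≈ -110.3 km.
Check against S03 (with the unrounded x, y): √(x²+y²) = 136.26 ≈ 136.26 km. ✓

(-80.0, -110.3)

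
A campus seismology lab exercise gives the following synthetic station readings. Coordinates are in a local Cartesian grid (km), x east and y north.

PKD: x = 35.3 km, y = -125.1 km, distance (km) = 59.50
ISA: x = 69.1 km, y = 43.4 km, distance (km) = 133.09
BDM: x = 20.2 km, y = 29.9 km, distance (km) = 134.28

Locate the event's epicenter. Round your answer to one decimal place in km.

Circle about each station: (x − 35.3)² + (y + 125.1)² = 59.50²; (x − 69.1)² + (y − 43.4)² = 133.09²; (x − 20.2)² + (y − 29.9)² = 134.28².
Subtracting pairs of circle equations eliminates x²+y² and gives linear equations (the radical axes):
67.6 x + 337.0 y = -24410.43
-30.2 x + 310.0 y = -30084.92
Solving the 2×2 system: x ≈ 82.6, y ≈ -89.0 km.
Check against PKD (with the unrounded x, y): √((x − 35.3)²+(y + 125.1)²) = 59.49 ≈ 59.50 km. ✓

(82.6, -89.0)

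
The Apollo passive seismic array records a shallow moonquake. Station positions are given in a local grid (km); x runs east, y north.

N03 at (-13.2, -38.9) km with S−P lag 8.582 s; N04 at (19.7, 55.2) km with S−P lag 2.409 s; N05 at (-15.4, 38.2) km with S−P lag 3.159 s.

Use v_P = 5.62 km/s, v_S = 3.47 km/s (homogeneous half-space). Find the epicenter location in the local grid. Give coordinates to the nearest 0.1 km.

x ≈ 13.0 km, y ≈ 34.4 km

Distance from S−P lag: d = Δt · v_P v_S / (v_P − v_S) = Δt · (5.62·3.47)/(5.62−3.47) ≈ 9.0704·Δt.
So d_N03 = 77.84, d_N04 = 21.85, d_N05 = 28.65 km.
Circle about each station: (x + 13.2)² + (y + 38.9)² = 77.84²; (x − 19.7)² + (y − 55.2)² = 21.85²; (x + 15.4)² + (y − 38.2)² = 28.65².
Subtracting pairs of circle equations eliminates x²+y² and gives linear equations (the radical axes):
65.8 x + 188.2 y = 7329.32
-4.4 x + 154.2 y = 5247.19
Solving the 2×2 system: x ≈ 13.0, y ≈ 34.4 km.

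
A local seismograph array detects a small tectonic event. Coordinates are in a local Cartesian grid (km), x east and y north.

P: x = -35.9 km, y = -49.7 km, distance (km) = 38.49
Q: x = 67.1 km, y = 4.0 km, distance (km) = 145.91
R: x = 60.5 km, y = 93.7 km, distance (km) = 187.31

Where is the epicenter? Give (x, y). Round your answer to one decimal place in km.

-72.6 km east, -38.1 km north

Circle about each station: (x + 35.9)² + (y + 49.7)² = 38.49²; (x − 67.1)² + (y − 4.0)² = 145.91²; (x − 60.5)² + (y − 93.7)² = 187.31².
Subtracting the P equation from the Q and R equations removes the quadratic terms:
206.0 x + 107.4 y = -19048.74
192.8 x + 286.8 y = -24922.52
Solving the 2×2 system: x ≈ -72.6, y ≈ -38.1 km.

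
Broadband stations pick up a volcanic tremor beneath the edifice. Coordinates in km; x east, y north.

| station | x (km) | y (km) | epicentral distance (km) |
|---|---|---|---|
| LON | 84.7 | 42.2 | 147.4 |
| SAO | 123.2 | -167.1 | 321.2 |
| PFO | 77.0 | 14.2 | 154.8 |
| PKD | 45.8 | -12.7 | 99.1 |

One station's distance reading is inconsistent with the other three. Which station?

Solve using three stations at a time. Using LON, SAO, PFO (subtract circle equations pairwise → linear system) gives (x, y) ≈ (-49.3, 103.9).
Distances from that point to each station vs reported:
  LON: calculated 147.5 vs reported 147.4 → residual 0.1 km
  SAO: calculated 321.3 vs reported 321.2 → residual 0.1 km
  PFO: calculated 154.9 vs reported 154.8 → residual 0.1 km
  PKD: calculated 150.5 vs reported 99.1 → residual 51.4 km
LON, SAO, PFO are mutually consistent (residuals ≈ 0); PKD is off by 51.4 km.

PKD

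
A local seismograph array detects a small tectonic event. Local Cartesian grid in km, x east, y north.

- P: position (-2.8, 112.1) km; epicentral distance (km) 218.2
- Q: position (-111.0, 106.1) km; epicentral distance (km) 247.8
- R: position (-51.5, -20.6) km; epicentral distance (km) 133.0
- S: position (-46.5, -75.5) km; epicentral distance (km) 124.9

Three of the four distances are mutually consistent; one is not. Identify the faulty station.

P

Solve using three stations at a time. Using Q, R, S (subtract circle equations pairwise → linear system) gives (x, y) ≈ (76.6, -55.6).
Distances from that point to each station vs reported:
  P: calculated 185.6 vs reported 218.2 → residual 32.6 km
  Q: calculated 247.7 vs reported 247.8 → residual 0.1 km
  R: calculated 132.8 vs reported 133.0 → residual 0.2 km
  S: calculated 124.7 vs reported 124.9 → residual 0.2 km
Q, R, S are mutually consistent (residuals ≈ 0); P is off by 32.6 km.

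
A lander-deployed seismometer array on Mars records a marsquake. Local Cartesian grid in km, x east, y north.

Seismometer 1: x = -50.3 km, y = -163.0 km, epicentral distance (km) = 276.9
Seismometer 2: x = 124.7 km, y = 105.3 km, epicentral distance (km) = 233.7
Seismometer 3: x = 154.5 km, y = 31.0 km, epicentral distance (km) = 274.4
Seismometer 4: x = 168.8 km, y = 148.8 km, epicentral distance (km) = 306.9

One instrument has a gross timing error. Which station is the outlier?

Seismometer 4

Solve using three stations at a time. Using Seismometer 1, Seismometer 2, Seismometer 3 (subtract circle equations pairwise → linear system) gives (x, y) ≈ (-109.0, 107.6).
Distances from that point to each station vs reported:
  Seismometer 1: calculated 276.9 vs reported 276.9 → residual 0.0 km
  Seismometer 2: calculated 233.7 vs reported 233.7 → residual 0.0 km
  Seismometer 3: calculated 274.4 vs reported 274.4 → residual 0.0 km
  Seismometer 4: calculated 280.8 vs reported 306.9 → residual 26.1 km
Seismometer 1, Seismometer 2, Seismometer 3 are mutually consistent (residuals ≈ 0); Seismometer 4 is off by 26.1 km.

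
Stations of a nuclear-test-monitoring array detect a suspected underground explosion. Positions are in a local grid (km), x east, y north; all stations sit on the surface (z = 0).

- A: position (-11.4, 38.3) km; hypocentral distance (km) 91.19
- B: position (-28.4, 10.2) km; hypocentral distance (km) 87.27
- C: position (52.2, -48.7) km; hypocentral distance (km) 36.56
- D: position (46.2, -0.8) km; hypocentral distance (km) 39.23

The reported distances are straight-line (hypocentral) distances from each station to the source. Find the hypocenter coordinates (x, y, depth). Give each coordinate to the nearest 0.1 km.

(44.9, -27.4, 28.8)

Each station gives a sphere (x−x_i)² + (y−y_i)² + z² = d_i² (stations at z=0).
Subtracting the A sphere from B and C: z² cancels, leaving linear equations in x and y:
-34.0 x − 56.2 y = 13.31
127.2 x − 174.0 y = 10478.66
Solving: x ≈ 44.899, y ≈ -27.400 km (keep extra digits for the depth step; rounded: 44.9, -27.4).
Then from the A sphere: z² = 91.19² − (x + 11.4)² − (y − 38.3)² with x = 44.899, y = -27.400, so z ≈ 28.802 ≈ 28.8 km.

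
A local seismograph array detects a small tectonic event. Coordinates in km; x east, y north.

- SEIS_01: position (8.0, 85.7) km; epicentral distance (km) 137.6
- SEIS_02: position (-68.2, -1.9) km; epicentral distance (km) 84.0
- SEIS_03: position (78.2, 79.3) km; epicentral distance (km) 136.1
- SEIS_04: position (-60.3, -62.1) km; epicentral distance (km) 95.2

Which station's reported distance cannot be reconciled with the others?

SEIS_02

Solve using three stations at a time. Using SEIS_01, SEIS_03, SEIS_04 (subtract circle equations pairwise → linear system) gives (x, y) ≈ (34.0, -49.4).
Distances from that point to each station vs reported:
  SEIS_01: calculated 137.6 vs reported 137.6 → residual 0.0 km
  SEIS_02: calculated 112.7 vs reported 84.0 → residual 28.7 km
  SEIS_03: calculated 136.1 vs reported 136.1 → residual 0.0 km
  SEIS_04: calculated 95.2 vs reported 95.2 → residual 0.0 km
SEIS_01, SEIS_03, SEIS_04 are mutually consistent (residuals ≈ 0); SEIS_02 is off by 28.7 km.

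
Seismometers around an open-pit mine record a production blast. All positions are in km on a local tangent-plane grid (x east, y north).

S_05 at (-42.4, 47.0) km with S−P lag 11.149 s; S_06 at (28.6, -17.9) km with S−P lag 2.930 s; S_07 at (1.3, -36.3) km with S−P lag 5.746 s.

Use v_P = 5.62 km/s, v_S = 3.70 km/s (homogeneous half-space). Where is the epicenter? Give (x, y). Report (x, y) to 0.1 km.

(60.3, -16.5)

Distance from S−P lag: d = Δt · v_P v_S / (v_P − v_S) = Δt · (5.62·3.70)/(5.62−3.70) ≈ 10.8302·Δt.
So d_S_05 = 120.75, d_S_06 = 31.73, d_S_07 = 62.23 km.
Circle about each station: (x + 42.4)² + (y − 47.0)² = 120.75²; (x − 28.6)² + (y + 17.9)² = 31.73²; (x − 1.3)² + (y + 36.3)² = 62.23².
Subtracting the S_05 equation from the S_06 and S_07 equations removes the quadratic terms:
142.0 x − 129.8 y = 10705.38
87.4 x − 166.6 y = 8020.61
Solving the 2×2 system: x ≈ 60.3, y ≈ -16.5 km.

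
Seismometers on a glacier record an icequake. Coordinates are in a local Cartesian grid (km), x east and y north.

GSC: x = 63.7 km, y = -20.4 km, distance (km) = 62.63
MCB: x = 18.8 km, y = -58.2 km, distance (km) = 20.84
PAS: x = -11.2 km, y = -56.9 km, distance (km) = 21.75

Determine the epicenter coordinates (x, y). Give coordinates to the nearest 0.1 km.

x ≈ 5.1 km, y ≈ -42.5 km

Circle about each station: (x − 63.7)² + (y + 20.4)² = 62.63²; (x − 18.8)² + (y + 58.2)² = 20.84²; (x + 11.2)² + (y + 56.9)² = 21.75².
Subtracting pairs of circle equations eliminates x²+y² and gives linear equations (the radical axes):
-89.8 x − 75.6 y = 2755.04
-149.8 x − 73.0 y = 2338.65
Solving the 2×2 system: x ≈ 5.1, y ≈ -42.5 km.
Check against GSC (with the unrounded x, y): √((x − 63.7)²+(y + 20.4)²) = 62.63 ≈ 62.63 km. ✓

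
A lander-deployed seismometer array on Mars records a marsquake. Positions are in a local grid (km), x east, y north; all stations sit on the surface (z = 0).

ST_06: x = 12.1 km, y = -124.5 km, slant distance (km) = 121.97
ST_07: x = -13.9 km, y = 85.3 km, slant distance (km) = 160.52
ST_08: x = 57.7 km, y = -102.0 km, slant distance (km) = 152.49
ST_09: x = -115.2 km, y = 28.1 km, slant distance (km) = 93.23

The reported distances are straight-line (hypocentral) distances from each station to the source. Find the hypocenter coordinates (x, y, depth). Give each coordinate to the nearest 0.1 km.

(-85.2, -56.0, 26.8)

Each station gives a sphere (x−x_i)² + (y−y_i)² + z² = d_i² (stations at z=0).
Subtracting the ST_06 sphere from ST_07 and ST_08: z² cancels, leaving linear equations in x and y:
-52.0 x + 419.6 y = -19067.35
91.2 x + 45.0 y = -10289.89
Solving: x ≈ -85.196, y ≈ -56.000 km (keep extra digits for the depth step; rounded: -85.2, -56.0).
Then from the ST_06 sphere: z² = 121.97² − (x − 12.1)² − (y + 124.5)² with x = -85.196, y = -56.000, so z ≈ 26.794 ≈ 26.8 km.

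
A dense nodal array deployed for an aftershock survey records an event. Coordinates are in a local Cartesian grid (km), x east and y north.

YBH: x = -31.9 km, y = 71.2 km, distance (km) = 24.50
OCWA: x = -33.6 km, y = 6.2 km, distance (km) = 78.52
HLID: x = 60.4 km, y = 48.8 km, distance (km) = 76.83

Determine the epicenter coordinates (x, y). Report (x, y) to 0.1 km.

-9.4 km east, 80.9 km north

Circle about each station: (x + 31.9)² + (y − 71.2)² = 24.50²; (x + 33.6)² + (y − 6.2)² = 78.52²; (x − 60.4)² + (y − 48.8)² = 76.83².
Subtracting the YBH equation from the OCWA and HLID equations removes the quadratic terms:
-3.4 x − 130.0 y = -10484.79
184.6 x − 44.8 y = -5360.05
Solving the 2×2 system: x ≈ -9.4, y ≈ 80.9 km.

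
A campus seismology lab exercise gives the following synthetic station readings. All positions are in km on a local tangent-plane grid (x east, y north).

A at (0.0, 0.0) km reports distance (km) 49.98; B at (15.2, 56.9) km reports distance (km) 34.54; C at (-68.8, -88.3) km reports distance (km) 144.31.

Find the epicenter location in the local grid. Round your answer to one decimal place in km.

Circle about each station: x² + y² = 49.98²; (x − 15.2)² + (y − 56.9)² = 34.54²; (x + 68.8)² + (y + 88.3)² = 144.31².
Subtracting pairs of circle equations eliminates x²+y² and gives linear equations (the radical axes):
30.4 x + 113.8 y = 4773.64
-137.6 x − 176.6 y = -5797.05
Solving the 2×2 system: x ≈ -17.8, y ≈ 46.7 km.
Check against A (with the unrounded x, y): √(x²+y²) = 49.99 ≈ 49.98 km. ✓

(-17.8, 46.7)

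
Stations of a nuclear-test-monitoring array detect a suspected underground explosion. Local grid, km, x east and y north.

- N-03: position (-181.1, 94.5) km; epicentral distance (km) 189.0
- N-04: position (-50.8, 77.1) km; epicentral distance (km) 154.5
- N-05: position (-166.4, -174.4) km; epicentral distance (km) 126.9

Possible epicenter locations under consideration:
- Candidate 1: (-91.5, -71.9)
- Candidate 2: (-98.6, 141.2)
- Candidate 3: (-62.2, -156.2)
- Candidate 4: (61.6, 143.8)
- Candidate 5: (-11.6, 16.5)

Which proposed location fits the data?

Candidate 1

For each candidate, compare |candidate − station| to the reported distance:
Candidate 1: residuals N-03 0.0, N-04 0.0, N-05 0.0 → max 0.0 km
Candidate 2: residuals N-03 94.2, N-04 74.5, N-05 195.9 → max 195.9 km
Candidate 3: residuals N-03 88.5, N-04 79.1, N-05 21.1 → max 88.5 km
Candidate 4: residuals N-03 58.7, N-04 23.8, N-05 264.6 → max 264.6 km
Candidate 5: residuals N-03 2.4, N-04 82.3, N-05 118.9 → max 118.9 km
Only Candidate 1 has all residuals ≈ 0.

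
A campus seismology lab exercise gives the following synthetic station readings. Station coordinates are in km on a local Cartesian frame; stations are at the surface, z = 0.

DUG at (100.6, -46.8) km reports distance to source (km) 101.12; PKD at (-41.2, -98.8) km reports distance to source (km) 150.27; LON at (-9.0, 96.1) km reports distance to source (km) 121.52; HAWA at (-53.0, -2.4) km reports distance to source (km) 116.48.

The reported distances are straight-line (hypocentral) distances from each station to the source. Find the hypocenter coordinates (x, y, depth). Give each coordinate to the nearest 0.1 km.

Each station gives a sphere (x−x_i)² + (y−y_i)² + z² = d_i² (stations at z=0).
Subtracting the DUG sphere from PKD and LON: z² cancels, leaving linear equations in x and y:
-283.6 x − 104.0 y = -13207.54
-219.2 x + 285.8 y = -7536.25
Solving: x ≈ 43.895, y ≈ 7.297 km (keep extra digits for the depth step; rounded: 43.9, 7.3).
Then from the DUG sphere: z² = 101.12² − (x − 100.6)² − (y + 46.8)² with x = 43.895, y = 7.297, so z ≈ 63.901 ≈ 63.9 km.

(43.9, 7.3, 63.9)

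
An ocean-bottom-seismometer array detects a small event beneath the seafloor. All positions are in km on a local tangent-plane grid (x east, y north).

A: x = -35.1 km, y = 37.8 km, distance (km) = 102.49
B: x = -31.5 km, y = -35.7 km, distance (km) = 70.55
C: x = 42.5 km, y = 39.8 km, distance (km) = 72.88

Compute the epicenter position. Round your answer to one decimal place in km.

(39.0, -33.0)

Circle about each station: (x + 35.1)² + (y − 37.8)² = 102.49²; (x + 31.5)² + (y + 35.7)² = 70.55²; (x − 42.5)² + (y − 39.8)² = 72.88².
Subtracting the A equation from the B and C equations removes the quadratic terms:
7.2 x − 147.0 y = 5132.79
155.2 x + 4.0 y = 5922.15
Solving the 2×2 system: x ≈ 39.0, y ≈ -33.0 km.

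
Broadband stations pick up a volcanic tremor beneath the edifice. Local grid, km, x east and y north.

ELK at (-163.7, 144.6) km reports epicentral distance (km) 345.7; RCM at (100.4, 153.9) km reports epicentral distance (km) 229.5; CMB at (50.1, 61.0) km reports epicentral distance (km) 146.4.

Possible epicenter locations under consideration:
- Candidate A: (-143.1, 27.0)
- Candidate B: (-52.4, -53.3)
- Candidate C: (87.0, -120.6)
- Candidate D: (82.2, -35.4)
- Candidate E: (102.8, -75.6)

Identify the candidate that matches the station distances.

Candidate E

For each candidate, compare |candidate − station| to the reported distance:
Candidate A: residuals ELK 226.3, RCM 45.1, CMB 49.8 → max 226.3 km
Candidate B: residuals ELK 118.6, RCM 27.9, CMB 7.1 → max 118.6 km
Candidate C: residuals ELK 19.2, RCM 45.3, CMB 38.9 → max 45.3 km
Candidate D: residuals ELK 41.0, RCM 39.3, CMB 44.8 → max 44.8 km
Candidate E: residuals ELK 0.0, RCM 0.0, CMB 0.0 → max 0.0 km
Only Candidate E has all residuals ≈ 0.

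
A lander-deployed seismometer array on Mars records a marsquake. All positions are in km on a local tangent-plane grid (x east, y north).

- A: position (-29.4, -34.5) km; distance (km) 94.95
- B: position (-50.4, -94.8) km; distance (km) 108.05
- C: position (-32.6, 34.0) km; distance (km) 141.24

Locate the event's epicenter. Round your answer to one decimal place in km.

Circle about each station: (x + 29.4)² + (y + 34.5)² = 94.95²; (x + 50.4)² + (y + 94.8)² = 108.05²; (x + 32.6)² + (y − 34.0)² = 141.24².
Subtracting the A equation from the B and C equations removes the quadratic terms:
-42.0 x − 120.6 y = 6813.29
-6.4 x + 137.0 y = -10769.09
Solving the 2×2 system: x ≈ 56.0, y ≈ -76.0 km.

(56.0, -76.0)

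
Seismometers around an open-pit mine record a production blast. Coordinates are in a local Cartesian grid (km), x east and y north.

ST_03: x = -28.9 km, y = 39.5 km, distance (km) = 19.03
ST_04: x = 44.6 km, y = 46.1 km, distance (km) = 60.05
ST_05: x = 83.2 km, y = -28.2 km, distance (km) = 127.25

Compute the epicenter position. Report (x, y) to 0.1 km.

Circle about each station: (x + 28.9)² + (y − 39.5)² = 19.03²; (x − 44.6)² + (y − 46.1)² = 60.05²; (x − 83.2)² + (y + 28.2)² = 127.25².
Subtracting the ST_03 equation from the ST_04 and ST_05 equations removes the quadratic terms:
147.0 x + 13.2 y = -1524.95
224.2 x − 135.4 y = -10508.40
Solving the 2×2 system: x ≈ -15.1, y ≈ 52.6 km.

(-15.1, 52.6)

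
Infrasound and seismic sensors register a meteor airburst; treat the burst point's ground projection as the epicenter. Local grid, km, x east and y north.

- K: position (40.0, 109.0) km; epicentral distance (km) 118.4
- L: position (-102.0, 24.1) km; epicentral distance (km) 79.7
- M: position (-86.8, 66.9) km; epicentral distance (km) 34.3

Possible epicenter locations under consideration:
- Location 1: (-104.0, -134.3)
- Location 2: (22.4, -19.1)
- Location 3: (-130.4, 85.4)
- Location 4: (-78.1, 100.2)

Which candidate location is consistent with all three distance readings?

For each candidate, compare |candidate − station| to the reported distance:
Location 1: residuals K 164.3, L 78.7, M 167.6 → max 167.6 km
Location 2: residuals K 10.9, L 52.0, M 104.7 → max 104.7 km
Location 3: residuals K 53.6, L 12.1, M 13.1 → max 53.6 km
Location 4: residuals K 0.0, L 0.1, M 0.1 → max 0.1 km
Only Location 4 has all residuals ≈ 0.

Location 4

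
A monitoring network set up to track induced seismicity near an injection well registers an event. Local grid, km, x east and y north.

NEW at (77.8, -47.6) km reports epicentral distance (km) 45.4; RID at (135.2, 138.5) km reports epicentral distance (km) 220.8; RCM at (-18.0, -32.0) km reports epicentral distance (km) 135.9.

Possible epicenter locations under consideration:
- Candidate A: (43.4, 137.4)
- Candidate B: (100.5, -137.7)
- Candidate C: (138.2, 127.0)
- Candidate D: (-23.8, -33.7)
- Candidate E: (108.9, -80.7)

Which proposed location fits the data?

For each candidate, compare |candidate − station| to the reported distance:
Candidate A: residuals NEW 142.8, RID 129.0, RCM 44.3 → max 142.8 km
Candidate B: residuals NEW 47.5, RID 57.6, RCM 22.9 → max 57.6 km
Candidate C: residuals NEW 139.4, RID 208.9, RCM 87.0 → max 208.9 km
Candidate D: residuals NEW 57.1, RID 13.6, RCM 129.9 → max 129.9 km
Candidate E: residuals NEW 0.0, RID 0.0, RCM 0.0 → max 0.0 km
Only Candidate E has all residuals ≈ 0.

Candidate E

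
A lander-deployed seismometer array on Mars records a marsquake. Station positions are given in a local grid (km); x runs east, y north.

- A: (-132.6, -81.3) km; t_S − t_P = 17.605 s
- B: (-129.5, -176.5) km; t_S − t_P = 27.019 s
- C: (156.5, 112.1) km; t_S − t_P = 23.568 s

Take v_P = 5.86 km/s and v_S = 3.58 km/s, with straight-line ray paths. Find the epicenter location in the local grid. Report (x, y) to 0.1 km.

-54.1 km east, 60.4 km north

Distance from S−P lag: d = Δt · v_P v_S / (v_P − v_S) = Δt · (5.86·3.58)/(5.86−3.58) ≈ 9.2012·Δt.
So d_A = 161.99, d_B = 248.61, d_C = 216.85 km.
Circle about each station: (x + 132.6)² + (y + 81.3)² = 161.99²; (x + 129.5)² + (y + 176.5)² = 248.61²; (x − 156.5)² + (y − 112.1)² = 216.85².
Subtracting the A equation from the B and C equations removes the quadratic terms:
6.2 x − 190.4 y = -11836.12
578.2 x + 386.8 y = -7916.95
Solving the 2×2 system: x ≈ -54.1, y ≈ 60.4 km.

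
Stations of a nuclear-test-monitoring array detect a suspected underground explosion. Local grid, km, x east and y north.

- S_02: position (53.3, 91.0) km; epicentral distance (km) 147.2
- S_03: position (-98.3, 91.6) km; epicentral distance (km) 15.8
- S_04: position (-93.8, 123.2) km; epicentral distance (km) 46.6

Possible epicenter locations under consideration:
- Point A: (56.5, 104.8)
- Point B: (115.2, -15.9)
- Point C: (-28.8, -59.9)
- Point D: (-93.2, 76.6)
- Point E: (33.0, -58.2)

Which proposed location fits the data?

Point D

For each candidate, compare |candidate − station| to the reported distance:
Point A: residuals S_02 133.0, S_03 139.6, S_04 104.8 → max 139.6 km
Point B: residuals S_02 23.7, S_03 223.2, S_04 204.5 → max 223.2 km
Point C: residuals S_02 24.6, S_03 150.9, S_04 147.7 → max 150.9 km
Point D: residuals S_02 0.0, S_03 0.0, S_04 0.0 → max 0.0 km
Point E: residuals S_02 3.4, S_03 183.4, S_04 174.7 → max 183.4 km
Only Point D has all residuals ≈ 0.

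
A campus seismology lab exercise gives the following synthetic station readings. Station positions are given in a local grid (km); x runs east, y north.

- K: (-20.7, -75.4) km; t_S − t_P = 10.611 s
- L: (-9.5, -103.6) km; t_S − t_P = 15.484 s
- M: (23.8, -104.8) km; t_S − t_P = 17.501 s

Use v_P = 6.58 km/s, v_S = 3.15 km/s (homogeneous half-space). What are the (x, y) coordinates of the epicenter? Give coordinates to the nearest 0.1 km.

Distance from S−P lag: d = Δt · v_P v_S / (v_P − v_S) = Δt · (6.58·3.15)/(6.58−3.15) ≈ 6.0429·Δt.
So d_K = 64.12, d_L = 93.57, d_M = 105.76 km.
Circle about each station: (x + 20.7)² + (y + 75.4)² = 64.12²; (x + 9.5)² + (y + 103.6)² = 93.57²; (x − 23.8)² + (y + 104.8)² = 105.76².
Subtracting pairs of circle equations eliminates x²+y² and gives linear equations (the radical axes):
22.4 x − 56.4 y = 65.59
89.0 x − 58.8 y = -1637.97
Solving the 2×2 system: x ≈ -26.0, y ≈ -11.5 km.

x ≈ -26.0 km, y ≈ -11.5 km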